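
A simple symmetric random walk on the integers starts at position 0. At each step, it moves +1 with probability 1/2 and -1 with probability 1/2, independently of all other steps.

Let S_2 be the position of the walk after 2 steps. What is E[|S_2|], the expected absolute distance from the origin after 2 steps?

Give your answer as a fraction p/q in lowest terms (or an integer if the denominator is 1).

Answer: 1

Derivation:
S_2 takes values m ≡ 0 (mod 2) with |m| ≤ 2; P(S_2=m) = C(2,(2+m)/2)/2^2.
Total paths: 2^2 = 4
Distribution: P(S=-2)=1/4, P(S=0)=2/4, P(S=2)=1/4
E[|S_2|] = Σ_m |m|·P(S_2=m) = 4/4 = 1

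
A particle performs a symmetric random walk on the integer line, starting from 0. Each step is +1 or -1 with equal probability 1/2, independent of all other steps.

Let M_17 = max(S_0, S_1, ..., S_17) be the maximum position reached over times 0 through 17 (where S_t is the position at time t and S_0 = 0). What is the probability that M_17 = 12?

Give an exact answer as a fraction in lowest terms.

Let M_17 = max(S_0,...,S_17). Use the reflection principle: for j ≥ 1, #{paths with M_17 ≥ j} = #{S_17 ≥ j} + #{S_17 ≥ j+1}.
By reflection, #{M_17 ≥ 12} = #{S_17 ≥ 12} + #{S_17 ≥ 13} = 154 + 154 = 308.
#{M_17 ≥ 13} = #{S_17 ≥ 13} + #{S_17 ≥ 14} = 154 + 18 = 172.
#{M_17 = 12} = 308 - 172 = 136.
P(M_17 = 12) = 136/131072 = 17/16384

Answer: 17/16384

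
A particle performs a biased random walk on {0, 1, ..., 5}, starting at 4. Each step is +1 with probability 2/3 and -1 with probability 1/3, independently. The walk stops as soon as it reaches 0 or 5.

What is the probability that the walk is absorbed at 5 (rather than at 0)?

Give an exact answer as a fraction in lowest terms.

Biased walk: p = 2/3, q = 1/3, r = q/p = 1/2
Gambler's ruin: P(hit 5 before 0 | start at 4) = (1 - r^a)/(1 - r^N)
r^4 = 1/16; r^5 = 1/32
P = (1 - 1/16) / (1 - 1/32) = 15/16 / 31/32 = 30/31

Answer: 30/31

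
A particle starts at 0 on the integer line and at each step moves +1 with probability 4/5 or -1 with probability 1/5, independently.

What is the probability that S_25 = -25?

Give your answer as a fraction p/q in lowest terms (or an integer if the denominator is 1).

Answer: 1/298023223876953125

Derivation:
To reach position -25 after 25 steps: need 0 steps of +1 and 25 steps of -1.
Number of such sequences: C(25,0) = 1
Each has probability (4/5)^0 · (1/5)^25 = 1/298023223876953125
P = 1 · 1/298023223876953125 = 1/298023223876953125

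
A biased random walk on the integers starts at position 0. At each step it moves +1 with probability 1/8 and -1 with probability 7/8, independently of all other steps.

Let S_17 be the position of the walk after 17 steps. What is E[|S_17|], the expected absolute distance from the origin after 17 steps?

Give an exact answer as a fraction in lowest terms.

Answer: 1794427508195523/140737488355328

Derivation:
S_17 takes values m ≡ 1 (mod 2) with |m| ≤ 17; P(S_17=m) = C(17,(17+m)/2) · (1/8)^((17+m)/2) · (7/8)^((17-m)/2).
Distribution: P(S=-17)=232630513987207/2251799813685248, P(S=-15)=564959819683217/2251799813685248, P(S=-13)=80708545669031/281474976710656, P(S=-11)=57648961192165/281474976710656, P(S=-9)=57648961192165/562949953421312, P(S=-7)=21412471299947/562949953421312, P(S=-5)=3058924471421/281474976710656, P(S=-3)=686697330319/281474976710656, P(S=-1)=490498093085/1125899906842624, P(S=1)=70071156155/1125899906842624, P(S=3)=2002033033/281474976710656, P(S=5)=182003003/281474976710656, P(S=7)=26000429/562949953421312, P(S=9)=1428595/562949953421312, P(S=11)=29155/281474976710656, P(S=13)=833/281474976710656, P(S=15)=119/2251799813685248, P(S=17)=1/2251799813685248
E[|S_17|] = Σ_m |m|·P(S_17=m) = 1794427508195523/140737488355328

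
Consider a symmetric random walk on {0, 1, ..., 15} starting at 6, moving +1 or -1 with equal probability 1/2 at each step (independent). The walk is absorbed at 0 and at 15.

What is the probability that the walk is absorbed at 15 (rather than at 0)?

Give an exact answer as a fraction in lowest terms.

Answer: 2/5

Derivation:
Symmetric walk (p = 1/2): the harmonic-function argument gives P(hit 15 before 0 | start at 6) = a/N.
P = 6/15 = 2/5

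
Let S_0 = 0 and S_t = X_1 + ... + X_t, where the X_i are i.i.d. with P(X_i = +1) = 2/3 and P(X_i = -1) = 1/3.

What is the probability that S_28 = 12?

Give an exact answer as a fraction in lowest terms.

Answer: 120706826240/847288609443

Derivation:
To reach position 12 after 28 steps: need 20 steps of +1 and 8 steps of -1.
Number of such sequences: C(28,20) = 3108105
Each has probability (2/3)^20 · (1/3)^8 = 1048576/22876792454961
P = 3108105 · 1048576/22876792454961 = 120706826240/847288609443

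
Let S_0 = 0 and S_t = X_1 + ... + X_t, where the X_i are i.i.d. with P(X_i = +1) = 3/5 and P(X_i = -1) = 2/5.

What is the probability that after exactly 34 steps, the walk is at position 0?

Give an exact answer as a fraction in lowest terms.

To be at 0 after 34 steps: need exactly 17 steps of +1 and 17 of -1.
Number of such sequences: C(34,17) = 2333606220
Each has probability (3/5)^17 · (2/5)^17 = 16926659444736/582076609134674072265625
P = 2333606220 · 16926659444736/582076609134674072265625 = 7900031552811535171584/116415321826934814453125

Answer: 7900031552811535171584/116415321826934814453125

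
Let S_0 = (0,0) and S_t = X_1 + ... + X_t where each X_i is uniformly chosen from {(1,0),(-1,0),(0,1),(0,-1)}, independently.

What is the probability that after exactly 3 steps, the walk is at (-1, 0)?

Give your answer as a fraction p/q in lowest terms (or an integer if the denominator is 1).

Let h be the number of horizontal steps (so 3-h are vertical). To end at (-1,0) need (h-1)/2 right-steps and ((3-h)+0)/2 up-steps.
Sum over h with 1 ≤ h ≤ 3, h ≡ 1 (mod 2), 3-h ≡ 0 (mod 2):
h=1: C(3,1)·C(1,0)·C(2,1) = 3·1·2 = 6
h=3: C(3,3)·C(3,1)·C(0,0) = 1·3·1 = 3
Total favorable: 9
Total paths: 4^3 = 64
P = 9/64 = 9/64

Answer: 9/64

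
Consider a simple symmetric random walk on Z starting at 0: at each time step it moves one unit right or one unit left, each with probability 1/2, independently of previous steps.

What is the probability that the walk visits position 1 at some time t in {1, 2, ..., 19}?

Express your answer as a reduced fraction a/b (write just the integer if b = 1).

Answer: 215955/262144

Derivation:
Count via complement. Let g(t,s) = #length-t paths at position s with S_1..S_t all ≠ 1.
g(t,s) = g(t-1,s-1) + g(t-1,s+1) for s ≠ 1; g(t,1) = 0.
t=0: g(0,0)=1
t=1: g(1,-1)=1
t=2: g(2,-2)=1 g(2,0)=1
t=3: g(3,-3)=1 g(3,-1)=2
t=4: g(4,-4)=1 g(4,-2)=3 g(4,0)=2
t=5: g(5,-5)=1 g(5,-3)=4 g(5,-1)=5
t=6: g(6,-6)=1 g(6,-4)=5 g(6,-2)=9 g(6,0)=5
t=7: g(7,-7)=1 g(7,-5)=6 g(7,-3)=14 g(7,-1)=14
t=8: g(8,-8)=1 g(8,-6)=7 g(8,-4)=20 g(8,-2)=28 g(8,0)=14
t=9: g(9,-9)=1 g(9,-7)=8 g(9,-5)=27 g(9,-3)=48 g(9,-1)=42
t=10: g(10,-10)=1 g(10,-8)=9 g(10,-6)=35 g(10,-4)=75 g(10,-2)=90 g(10,0)=42
t=11: g(11,-11)=1 g(11,-9)=10 g(11,-7)=44 g(11,-5)=110 g(11,-3)=165 g(11,-1)=132
t=12: g(12,-12)=1 g(12,-10)=11 g(12,-8)=54 g(12,-6)=154 g(12,-4)=275 g(12,-2)=297 g(12,0)=132
t=13: g(13,-13)=1 g(13,-11)=12 g(13,-9)=65 g(13,-7)=208 g(13,-5)=429 g(13,-3)=572 g(13,-1)=429
t=14: g(14,-14)=1 g(14,-12)=13 g(14,-10)=77 g(14,-8)=273 g(14,-6)=637 g(14,-4)=1001 g(14,-2)=1001 g(14,0)=429
t=15: g(15,-15)=1 g(15,-13)=14 g(15,-11)=90 g(15,-9)=350 g(15,-7)=910 g(15,-5)=1638 g(15,-3)=2002 g(15,-1)=1430
t=16: g(16,-16)=1 g(16,-14)=15 g(16,-12)=104 g(16,-10)=440 g(16,-8)=1260 g(16,-6)=2548 g(16,-4)=3640 g(16,-2)=3432 g(16,0)=1430
t=17: g(17,-17)=1 g(17,-15)=16 g(17,-13)=119 g(17,-11)=544 g(17,-9)=1700 g(17,-7)=3808 g(17,-5)=6188 g(17,-3)=7072 g(17,-1)=4862
t=18: g(18,-18)=1 g(18,-16)=17 g(18,-14)=135 g(18,-12)=663 g(18,-10)=2244 g(18,-8)=5508 g(18,-6)=9996 g(18,-4)=13260 g(18,-2)=11934 g(18,0)=4862
t=19: g(19,-19)=1 g(19,-17)=18 g(19,-15)=152 g(19,-13)=798 g(19,-11)=2907 g(19,-9)=7752 g(19,-7)=15504 g(19,-5)=23256 g(19,-3)=25194 g(19,-1)=16796
Paths never hitting 1: Σ_s g(19,s) = 92378
Paths hitting 1: 2^19 - 92378 = 431910
P = 431910/524288 = 215955/262144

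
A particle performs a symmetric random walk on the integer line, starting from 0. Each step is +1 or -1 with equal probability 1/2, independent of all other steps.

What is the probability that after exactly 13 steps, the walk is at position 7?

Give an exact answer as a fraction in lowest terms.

Answer: 143/4096

Derivation:
To reach position 7 after 13 steps: need 10 steps of +1 and 3 of -1.
Favorable paths: C(13,10) = 286
Total paths: 2^13 = 8192
P = 286/8192 = 143/4096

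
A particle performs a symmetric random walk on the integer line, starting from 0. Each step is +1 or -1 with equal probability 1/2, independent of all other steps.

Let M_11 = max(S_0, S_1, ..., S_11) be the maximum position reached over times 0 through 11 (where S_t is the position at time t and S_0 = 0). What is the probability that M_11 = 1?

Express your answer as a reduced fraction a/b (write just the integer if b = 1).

Answer: 231/1024

Derivation:
Let M_11 = max(S_0,...,S_11). Use the reflection principle: for j ≥ 1, #{paths with M_11 ≥ j} = #{S_11 ≥ j} + #{S_11 ≥ j+1}.
By reflection, #{M_11 ≥ 1} = #{S_11 ≥ 1} + #{S_11 ≥ 2} = 1024 + 562 = 1586.
#{M_11 ≥ 2} = #{S_11 ≥ 2} + #{S_11 ≥ 3} = 562 + 562 = 1124.
#{M_11 = 1} = 1586 - 1124 = 462.
P(M_11 = 1) = 462/2048 = 231/1024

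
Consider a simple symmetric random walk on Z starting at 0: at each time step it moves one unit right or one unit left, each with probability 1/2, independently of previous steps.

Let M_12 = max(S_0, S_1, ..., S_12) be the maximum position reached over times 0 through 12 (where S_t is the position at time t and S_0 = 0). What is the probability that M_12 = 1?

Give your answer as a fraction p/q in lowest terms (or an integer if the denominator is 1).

Answer: 99/512

Derivation:
Let M_12 = max(S_0,...,S_12). Use the reflection principle: for j ≥ 1, #{paths with M_12 ≥ j} = #{S_12 ≥ j} + #{S_12 ≥ j+1}.
By reflection, #{M_12 ≥ 1} = #{S_12 ≥ 1} + #{S_12 ≥ 2} = 1586 + 1586 = 3172.
#{M_12 ≥ 2} = #{S_12 ≥ 2} + #{S_12 ≥ 3} = 1586 + 794 = 2380.
#{M_12 = 1} = 3172 - 2380 = 792.
P(M_12 = 1) = 792/4096 = 99/512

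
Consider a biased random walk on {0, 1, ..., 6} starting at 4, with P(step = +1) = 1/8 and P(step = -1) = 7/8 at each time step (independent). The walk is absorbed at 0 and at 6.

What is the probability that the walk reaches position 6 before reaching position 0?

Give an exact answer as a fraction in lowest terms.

Biased walk: p = 1/8, q = 7/8, r = q/p = 7
Gambler's ruin: P(hit 6 before 0 | start at 4) = (1 - r^a)/(1 - r^N)
r^4 = 2401; r^6 = 117649
P = (1 - 2401) / (1 - 117649) = -2400 / -117648 = 50/2451

Answer: 50/2451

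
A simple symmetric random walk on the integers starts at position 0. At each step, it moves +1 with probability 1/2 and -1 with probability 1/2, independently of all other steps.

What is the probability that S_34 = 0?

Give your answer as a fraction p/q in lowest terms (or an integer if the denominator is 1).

To return to 0 after 34 steps: need exactly 17 steps of +1 and 17 of -1.
Favorable paths: C(34,17) = 2333606220
Total paths: 2^34 = 17179869184
P = 2333606220/17179869184 = 583401555/4294967296

Answer: 583401555/4294967296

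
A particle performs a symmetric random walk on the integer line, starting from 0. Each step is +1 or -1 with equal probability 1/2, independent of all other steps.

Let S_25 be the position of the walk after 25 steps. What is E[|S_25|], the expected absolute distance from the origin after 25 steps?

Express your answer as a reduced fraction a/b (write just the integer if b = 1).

S_25 takes values m ≡ 1 (mod 2) with |m| ≤ 25; P(S_25=m) = C(25,(25+m)/2)/2^25.
Total paths: 2^25 = 33554432
Distribution: P(S=-25)=1/33554432, P(S=-23)=25/33554432, P(S=-21)=300/33554432, P(S=-19)=2300/33554432, P(S=-17)=12650/33554432, P(S=-15)=53130/33554432, P(S=-13)=177100/33554432, P(S=-11)=480700/33554432, P(S=-9)=1081575/33554432, P(S=-7)=2042975/33554432, P(S=-5)=3268760/33554432, P(S=-3)=4457400/33554432, P(S=-1)=5200300/33554432, P(S=1)=5200300/33554432, P(S=3)=4457400/33554432, P(S=5)=3268760/33554432, P(S=7)=2042975/33554432, P(S=9)=1081575/33554432, P(S=11)=480700/33554432, P(S=13)=177100/33554432, P(S=15)=53130/33554432, P(S=17)=12650/33554432, P(S=19)=2300/33554432, P(S=21)=300/33554432, P(S=23)=25/33554432, P(S=25)=1/33554432
E[|S_25|] = Σ_m |m|·P(S_25=m) = 135207800/33554432 = 16900975/4194304

Answer: 16900975/4194304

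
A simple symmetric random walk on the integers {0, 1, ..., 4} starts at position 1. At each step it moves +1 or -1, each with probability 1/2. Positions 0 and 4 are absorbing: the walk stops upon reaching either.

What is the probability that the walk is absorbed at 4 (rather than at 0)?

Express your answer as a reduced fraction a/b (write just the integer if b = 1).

Answer: 1/4

Derivation:
Symmetric walk (p = 1/2): the harmonic-function argument gives P(hit 4 before 0 | start at 1) = a/N.
P = 1/4 = 1/4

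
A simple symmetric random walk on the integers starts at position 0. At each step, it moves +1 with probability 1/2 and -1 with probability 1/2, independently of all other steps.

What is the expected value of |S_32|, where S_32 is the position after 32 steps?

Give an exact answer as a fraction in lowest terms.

Answer: 300540195/67108864

Derivation:
S_32 takes values m ≡ 0 (mod 2) with |m| ≤ 32; P(S_32=m) = C(32,(32+m)/2)/2^32.
Total paths: 2^32 = 4294967296
Distribution: P(S=-32)=1/4294967296, P(S=-30)=32/4294967296, P(S=-28)=496/4294967296, P(S=-26)=4960/4294967296, P(S=-24)=35960/4294967296, P(S=-22)=201376/4294967296, P(S=-20)=906192/4294967296, P(S=-18)=3365856/4294967296, P(S=-16)=10518300/4294967296, P(S=-14)=28048800/4294967296, P(S=-12)=64512240/4294967296, P(S=-10)=129024480/4294967296, P(S=-8)=225792840/4294967296, P(S=-6)=347373600/4294967296, P(S=-4)=471435600/4294967296, P(S=-2)=565722720/4294967296, P(S=0)=601080390/4294967296, P(S=2)=565722720/4294967296, P(S=4)=471435600/4294967296, P(S=6)=347373600/4294967296, P(S=8)=225792840/4294967296, P(S=10)=129024480/4294967296, P(S=12)=64512240/4294967296, P(S=14)=28048800/4294967296, P(S=16)=10518300/4294967296, P(S=18)=3365856/4294967296, P(S=20)=906192/4294967296, P(S=22)=201376/4294967296, P(S=24)=35960/4294967296, P(S=26)=4960/4294967296, P(S=28)=496/4294967296, P(S=30)=32/4294967296, P(S=32)=1/4294967296
E[|S_32|] = Σ_m |m|·P(S_32=m) = 19234572480/4294967296 = 300540195/67108864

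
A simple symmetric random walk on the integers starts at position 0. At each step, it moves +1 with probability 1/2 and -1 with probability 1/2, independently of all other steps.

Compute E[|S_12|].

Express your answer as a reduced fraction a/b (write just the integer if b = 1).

S_12 takes values m ≡ 0 (mod 2) with |m| ≤ 12; P(S_12=m) = C(12,(12+m)/2)/2^12.
Total paths: 2^12 = 4096
Distribution: P(S=-12)=1/4096, P(S=-10)=12/4096, P(S=-8)=66/4096, P(S=-6)=220/4096, P(S=-4)=495/4096, P(S=-2)=792/4096, P(S=0)=924/4096, P(S=2)=792/4096, P(S=4)=495/4096, P(S=6)=220/4096, P(S=8)=66/4096, P(S=10)=12/4096, P(S=12)=1/4096
E[|S_12|] = Σ_m |m|·P(S_12=m) = 11088/4096 = 693/256

Answer: 693/256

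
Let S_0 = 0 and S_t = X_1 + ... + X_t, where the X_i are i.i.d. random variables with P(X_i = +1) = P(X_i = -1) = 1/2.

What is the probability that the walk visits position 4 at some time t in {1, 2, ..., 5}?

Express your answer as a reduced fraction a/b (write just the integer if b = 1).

Count via complement. Let g(t,s) = #length-t paths at position s with S_1..S_t all ≠ 4.
g(t,s) = g(t-1,s-1) + g(t-1,s+1) for s ≠ 4; g(t,4) = 0.
t=0: g(0,0)=1
t=1: g(1,-1)=1 g(1,1)=1
t=2: g(2,-2)=1 g(2,0)=2 g(2,2)=1
t=3: g(3,-3)=1 g(3,-1)=3 g(3,1)=3 g(3,3)=1
t=4: g(4,-4)=1 g(4,-2)=4 g(4,0)=6 g(4,2)=4
t=5: g(5,-5)=1 g(5,-3)=5 g(5,-1)=10 g(5,1)=10 g(5,3)=4
Paths never hitting 4: Σ_s g(5,s) = 30
Paths hitting 4: 2^5 - 30 = 2
P = 2/32 = 1/16

Answer: 1/16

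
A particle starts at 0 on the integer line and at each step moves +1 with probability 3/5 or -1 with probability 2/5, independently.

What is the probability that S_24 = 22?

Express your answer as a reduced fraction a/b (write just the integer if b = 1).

To reach position 22 after 24 steps: need 23 steps of +1 and 1 step of -1.
Number of such sequences: C(24,23) = 24
Each has probability (3/5)^23 · (2/5)^1 = 188286357654/59604644775390625
P = 24 · 188286357654/59604644775390625 = 4518872583696/59604644775390625

Answer: 4518872583696/59604644775390625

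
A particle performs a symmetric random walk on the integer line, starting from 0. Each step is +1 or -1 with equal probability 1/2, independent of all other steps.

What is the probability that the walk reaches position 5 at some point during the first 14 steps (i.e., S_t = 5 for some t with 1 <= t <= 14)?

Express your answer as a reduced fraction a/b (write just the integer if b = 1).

Answer: 1471/8192

Derivation:
Count via complement. Let g(t,s) = #length-t paths at position s with S_1..S_t all ≠ 5.
g(t,s) = g(t-1,s-1) + g(t-1,s+1) for s ≠ 5; g(t,5) = 0.
t=0: g(0,0)=1
t=1: g(1,-1)=1 g(1,1)=1
t=2: g(2,-2)=1 g(2,0)=2 g(2,2)=1
t=3: g(3,-3)=1 g(3,-1)=3 g(3,1)=3 g(3,3)=1
t=4: g(4,-4)=1 g(4,-2)=4 g(4,0)=6 g(4,2)=4 g(4,4)=1
t=5: g(5,-5)=1 g(5,-3)=5 g(5,-1)=10 g(5,1)=10 g(5,3)=5
t=6: g(6,-6)=1 g(6,-4)=6 g(6,-2)=15 g(6,0)=20 g(6,2)=15 g(6,4)=5
t=7: g(7,-7)=1 g(7,-5)=7 g(7,-3)=21 g(7,-1)=35 g(7,1)=35 g(7,3)=20
t=8: g(8,-8)=1 g(8,-6)=8 g(8,-4)=28 g(8,-2)=56 g(8,0)=70 g(8,2)=55 g(8,4)=20
t=9: g(9,-9)=1 g(9,-7)=9 g(9,-5)=36 g(9,-3)=84 g(9,-1)=126 g(9,1)=125 g(9,3)=75
t=10: g(10,-10)=1 g(10,-8)=10 g(10,-6)=45 g(10,-4)=120 g(10,-2)=210 g(10,0)=251 g(10,2)=200 g(10,4)=75
t=11: g(11,-11)=1 g(11,-9)=11 g(11,-7)=55 g(11,-5)=165 g(11,-3)=330 g(11,-1)=461 g(11,1)=451 g(11,3)=275
t=12: g(12,-12)=1 g(12,-10)=12 g(12,-8)=66 g(12,-6)=220 g(12,-4)=495 g(12,-2)=791 g(12,0)=912 g(12,2)=726 g(12,4)=275
t=13: g(13,-13)=1 g(13,-11)=13 g(13,-9)=78 g(13,-7)=286 g(13,-5)=715 g(13,-3)=1286 g(13,-1)=1703 g(13,1)=1638 g(13,3)=1001
t=14: g(14,-14)=1 g(14,-12)=14 g(14,-10)=91 g(14,-8)=364 g(14,-6)=1001 g(14,-4)=2001 g(14,-2)=2989 g(14,0)=3341 g(14,2)=2639 g(14,4)=1001
Paths never hitting 5: Σ_s g(14,s) = 13442
Paths hitting 5: 2^14 - 13442 = 2942
P = 2942/16384 = 1471/8192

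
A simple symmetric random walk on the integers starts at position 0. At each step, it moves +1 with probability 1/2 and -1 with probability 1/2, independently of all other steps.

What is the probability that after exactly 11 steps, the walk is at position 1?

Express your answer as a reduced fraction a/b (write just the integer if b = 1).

To reach position 1 after 11 steps: need 6 steps of +1 and 5 of -1.
Favorable paths: C(11,6) = 462
Total paths: 2^11 = 2048
P = 462/2048 = 231/1024

Answer: 231/1024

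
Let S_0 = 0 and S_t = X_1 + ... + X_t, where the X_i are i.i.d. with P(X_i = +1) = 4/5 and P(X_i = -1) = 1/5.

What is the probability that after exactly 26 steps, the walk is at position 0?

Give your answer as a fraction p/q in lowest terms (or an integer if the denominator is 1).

To be at 0 after 26 steps: need exactly 13 steps of +1 and 13 of -1.
Number of such sequences: C(26,13) = 10400600
Each has probability (4/5)^13 · (1/5)^13 = 67108864/1490116119384765625
P = 10400600 · 67108864/1490116119384765625 = 27918898036736/59604644775390625

Answer: 27918898036736/59604644775390625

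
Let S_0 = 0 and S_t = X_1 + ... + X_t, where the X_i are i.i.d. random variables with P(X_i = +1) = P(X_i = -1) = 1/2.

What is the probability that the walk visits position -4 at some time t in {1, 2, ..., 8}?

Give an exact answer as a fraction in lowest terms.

Count via complement. Let g(t,s) = #length-t paths at position s with S_1..S_t all ≠ -4.
g(t,s) = g(t-1,s-1) + g(t-1,s+1) for s ≠ -4; g(t,-4) = 0.
t=0: g(0,0)=1
t=1: g(1,-1)=1 g(1,1)=1
t=2: g(2,-2)=1 g(2,0)=2 g(2,2)=1
t=3: g(3,-3)=1 g(3,-1)=3 g(3,1)=3 g(3,3)=1
t=4: g(4,-2)=4 g(4,0)=6 g(4,2)=4 g(4,4)=1
t=5: g(5,-3)=4 g(5,-1)=10 g(5,1)=10 g(5,3)=5 g(5,5)=1
t=6: g(6,-2)=14 g(6,0)=20 g(6,2)=15 g(6,4)=6 g(6,6)=1
t=7: g(7,-3)=14 g(7,-1)=34 g(7,1)=35 g(7,3)=21 g(7,5)=7 g(7,7)=1
t=8: g(8,-2)=48 g(8,0)=69 g(8,2)=56 g(8,4)=28 g(8,6)=8 g(8,8)=1
Paths never hitting -4: Σ_s g(8,s) = 210
Paths hitting -4: 2^8 - 210 = 46
P = 46/256 = 23/128

Answer: 23/128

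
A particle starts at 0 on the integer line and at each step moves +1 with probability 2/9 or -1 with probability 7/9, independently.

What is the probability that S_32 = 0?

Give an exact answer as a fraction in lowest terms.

Answer: 145458337965806505342402560/381520424476945831628649898809

Derivation:
To be at 0 after 32 steps: need exactly 16 steps of +1 and 16 of -1.
Number of such sequences: C(32,16) = 601080390
Each has probability (2/9)^16 · (7/9)^16 = 2177953337809371136/3433683820292512484657849089281
P = 601080390 · 2177953337809371136/3433683820292512484657849089281 = 145458337965806505342402560/381520424476945831628649898809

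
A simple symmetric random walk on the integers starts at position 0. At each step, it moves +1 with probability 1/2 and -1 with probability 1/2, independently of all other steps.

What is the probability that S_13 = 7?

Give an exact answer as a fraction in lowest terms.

To reach position 7 after 13 steps: need 10 steps of +1 and 3 of -1.
Favorable paths: C(13,10) = 286
Total paths: 2^13 = 8192
P = 286/8192 = 143/4096

Answer: 143/4096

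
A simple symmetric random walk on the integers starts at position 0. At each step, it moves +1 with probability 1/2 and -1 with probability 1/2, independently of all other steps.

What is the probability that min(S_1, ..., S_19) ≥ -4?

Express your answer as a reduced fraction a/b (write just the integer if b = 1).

Answer: 96577/131072

Derivation:
Let f(t,s) = #length-t paths at position s with S_1..S_t all ≥ -4.
f(t,s) = f(t-1,s-1) + f(t-1,s+1) for s ≥ -4; f(t,s) = 0 for s < -4.
t=0: f(0,0)=1
t=1: f(1,-1)=1 f(1,1)=1
t=2: f(2,-2)=1 f(2,0)=2 f(2,2)=1
t=3: f(3,-3)=1 f(3,-1)=3 f(3,1)=3 f(3,3)=1
t=4: f(4,-4)=1 f(4,-2)=4 f(4,0)=6 f(4,2)=4 f(4,4)=1
t=5: f(5,-3)=5 f(5,-1)=10 f(5,1)=10 f(5,3)=5 f(5,5)=1
t=6: f(6,-4)=5 f(6,-2)=15 f(6,0)=20 f(6,2)=15 f(6,4)=6 f(6,6)=1
t=7: f(7,-3)=20 f(7,-1)=35 f(7,1)=35 f(7,3)=21 f(7,5)=7 f(7,7)=1
t=8: f(8,-4)=20 f(8,-2)=55 f(8,0)=70 f(8,2)=56 f(8,4)=28 f(8,6)=8 f(8,8)=1
t=9: f(9,-3)=75 f(9,-1)=125 f(9,1)=126 f(9,3)=84 f(9,5)=36 f(9,7)=9 f(9,9)=1
t=10: f(10,-4)=75 f(10,-2)=200 f(10,0)=251 f(10,2)=210 f(10,4)=120 f(10,6)=45 f(10,8)=10 f(10,10)=1
t=11: f(11,-3)=275 f(11,-1)=451 f(11,1)=461 f(11,3)=330 f(11,5)=165 f(11,7)=55 f(11,9)=11 f(11,11)=1
t=12: f(12,-4)=275 f(12,-2)=726 f(12,0)=912 f(12,2)=791 f(12,4)=495 f(12,6)=220 f(12,8)=66 f(12,10)=12 f(12,12)=1
t=13: f(13,-3)=1001 f(13,-1)=1638 f(13,1)=1703 f(13,3)=1286 f(13,5)=715 f(13,7)=286 f(13,9)=78 f(13,11)=13 f(13,13)=1
t=14: f(14,-4)=1001 f(14,-2)=2639 f(14,0)=3341 f(14,2)=2989 f(14,4)=2001 f(14,6)=1001 f(14,8)=364 f(14,10)=91 f(14,12)=14 f(14,14)=1
t=15: f(15,-3)=3640 f(15,-1)=5980 f(15,1)=6330 f(15,3)=4990 f(15,5)=3002 f(15,7)=1365 f(15,9)=455 f(15,11)=105 f(15,13)=15 f(15,15)=1
t=16: f(16,-4)=3640 f(16,-2)=9620 f(16,0)=12310 f(16,2)=11320 f(16,4)=7992 f(16,6)=4367 f(16,8)=1820 f(16,10)=560 f(16,12)=120 f(16,14)=16 f(16,16)=1
t=17: f(17,-3)=13260 f(17,-1)=21930 f(17,1)=23630 f(17,3)=19312 f(17,5)=12359 f(17,7)=6187 f(17,9)=2380 f(17,11)=680 f(17,13)=136 f(17,15)=17 f(17,17)=1
t=18: f(18,-4)=13260 f(18,-2)=35190 f(18,0)=45560 f(18,2)=42942 f(18,4)=31671 f(18,6)=18546 f(18,8)=8567 f(18,10)=3060 f(18,12)=816 f(18,14)=153 f(18,16)=18 f(18,18)=1
t=19: f(19,-3)=48450 f(19,-1)=80750 f(19,1)=88502 f(19,3)=74613 f(19,5)=50217 f(19,7)=27113 f(19,9)=11627 f(19,11)=3876 f(19,13)=969 f(19,15)=171 f(19,17)=19 f(19,19)=1
Σ_s f(19,s) = 386308
P = 386308/524288 = 96577/131072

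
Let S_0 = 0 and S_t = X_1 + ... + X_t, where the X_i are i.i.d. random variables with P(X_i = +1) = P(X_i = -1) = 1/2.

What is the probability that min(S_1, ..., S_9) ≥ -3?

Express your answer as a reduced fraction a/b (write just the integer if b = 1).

Answer: 105/128

Derivation:
Let f(t,s) = #length-t paths at position s with S_1..S_t all ≥ -3.
f(t,s) = f(t-1,s-1) + f(t-1,s+1) for s ≥ -3; f(t,s) = 0 for s < -3.
t=0: f(0,0)=1
t=1: f(1,-1)=1 f(1,1)=1
t=2: f(2,-2)=1 f(2,0)=2 f(2,2)=1
t=3: f(3,-3)=1 f(3,-1)=3 f(3,1)=3 f(3,3)=1
t=4: f(4,-2)=4 f(4,0)=6 f(4,2)=4 f(4,4)=1
t=5: f(5,-3)=4 f(5,-1)=10 f(5,1)=10 f(5,3)=5 f(5,5)=1
t=6: f(6,-2)=14 f(6,0)=20 f(6,2)=15 f(6,4)=6 f(6,6)=1
t=7: f(7,-3)=14 f(7,-1)=34 f(7,1)=35 f(7,3)=21 f(7,5)=7 f(7,7)=1
t=8: f(8,-2)=48 f(8,0)=69 f(8,2)=56 f(8,4)=28 f(8,6)=8 f(8,8)=1
t=9: f(9,-3)=48 f(9,-1)=117 f(9,1)=125 f(9,3)=84 f(9,5)=36 f(9,7)=9 f(9,9)=1
Σ_s f(9,s) = 420
P = 420/512 = 105/128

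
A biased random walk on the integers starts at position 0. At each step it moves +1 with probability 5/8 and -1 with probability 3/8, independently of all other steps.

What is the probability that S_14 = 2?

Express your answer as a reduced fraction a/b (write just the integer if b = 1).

To reach position 2 after 14 steps: need 8 steps of +1 and 6 steps of -1.
Number of such sequences: C(14,8) = 3003
Each has probability (5/8)^8 · (3/8)^6 = 284765625/4398046511104
P = 3003 · 284765625/4398046511104 = 855151171875/4398046511104

Answer: 855151171875/4398046511104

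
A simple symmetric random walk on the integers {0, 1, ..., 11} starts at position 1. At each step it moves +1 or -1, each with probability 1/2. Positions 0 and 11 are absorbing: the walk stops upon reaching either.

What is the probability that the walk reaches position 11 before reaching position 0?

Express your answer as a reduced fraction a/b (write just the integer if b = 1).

Symmetric walk (p = 1/2): the harmonic-function argument gives P(hit 11 before 0 | start at 1) = a/N.
P = 1/11 = 1/11

Answer: 1/11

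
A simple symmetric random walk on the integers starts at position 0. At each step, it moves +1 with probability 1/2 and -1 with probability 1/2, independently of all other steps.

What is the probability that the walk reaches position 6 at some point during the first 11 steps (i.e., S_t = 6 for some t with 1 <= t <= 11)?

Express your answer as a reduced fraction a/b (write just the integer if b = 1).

Answer: 67/1024

Derivation:
Count via complement. Let g(t,s) = #length-t paths at position s with S_1..S_t all ≠ 6.
g(t,s) = g(t-1,s-1) + g(t-1,s+1) for s ≠ 6; g(t,6) = 0.
t=0: g(0,0)=1
t=1: g(1,-1)=1 g(1,1)=1
t=2: g(2,-2)=1 g(2,0)=2 g(2,2)=1
t=3: g(3,-3)=1 g(3,-1)=3 g(3,1)=3 g(3,3)=1
t=4: g(4,-4)=1 g(4,-2)=4 g(4,0)=6 g(4,2)=4 g(4,4)=1
t=5: g(5,-5)=1 g(5,-3)=5 g(5,-1)=10 g(5,1)=10 g(5,3)=5 g(5,5)=1
t=6: g(6,-6)=1 g(6,-4)=6 g(6,-2)=15 g(6,0)=20 g(6,2)=15 g(6,4)=6
t=7: g(7,-7)=1 g(7,-5)=7 g(7,-3)=21 g(7,-1)=35 g(7,1)=35 g(7,3)=21 g(7,5)=6
t=8: g(8,-8)=1 g(8,-6)=8 g(8,-4)=28 g(8,-2)=56 g(8,0)=70 g(8,2)=56 g(8,4)=27
t=9: g(9,-9)=1 g(9,-7)=9 g(9,-5)=36 g(9,-3)=84 g(9,-1)=126 g(9,1)=126 g(9,3)=83 g(9,5)=27
t=10: g(10,-10)=1 g(10,-8)=10 g(10,-6)=45 g(10,-4)=120 g(10,-2)=210 g(10,0)=252 g(10,2)=209 g(10,4)=110
t=11: g(11,-11)=1 g(11,-9)=11 g(11,-7)=55 g(11,-5)=165 g(11,-3)=330 g(11,-1)=462 g(11,1)=461 g(11,3)=319 g(11,5)=110
Paths never hitting 6: Σ_s g(11,s) = 1914
Paths hitting 6: 2^11 - 1914 = 134
P = 134/2048 = 67/1024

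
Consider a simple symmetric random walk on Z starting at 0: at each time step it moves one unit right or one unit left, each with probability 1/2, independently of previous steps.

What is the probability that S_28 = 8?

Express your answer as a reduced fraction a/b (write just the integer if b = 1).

Answer: 6561555/134217728

Derivation:
To reach position 8 after 28 steps: need 18 steps of +1 and 10 of -1.
Favorable paths: C(28,18) = 13123110
Total paths: 2^28 = 268435456
P = 13123110/268435456 = 6561555/134217728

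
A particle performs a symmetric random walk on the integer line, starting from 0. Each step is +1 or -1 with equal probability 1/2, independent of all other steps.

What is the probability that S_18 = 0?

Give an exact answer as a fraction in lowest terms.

To return to 0 after 18 steps: need exactly 9 steps of +1 and 9 of -1.
Favorable paths: C(18,9) = 48620
Total paths: 2^18 = 262144
P = 48620/262144 = 12155/65536

Answer: 12155/65536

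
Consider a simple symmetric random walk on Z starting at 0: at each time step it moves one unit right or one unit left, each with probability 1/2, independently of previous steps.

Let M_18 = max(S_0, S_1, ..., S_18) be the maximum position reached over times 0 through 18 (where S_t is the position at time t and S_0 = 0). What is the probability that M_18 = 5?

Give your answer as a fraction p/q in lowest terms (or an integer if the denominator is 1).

Let M_18 = max(S_0,...,S_18). Use the reflection principle: for j ≥ 1, #{paths with M_18 ≥ j} = #{S_18 ≥ j} + #{S_18 ≥ j+1}.
By reflection, #{M_18 ≥ 5} = #{S_18 ≥ 5} + #{S_18 ≥ 6} = 31180 + 31180 = 62360.
#{M_18 ≥ 6} = #{S_18 ≥ 6} + #{S_18 ≥ 7} = 31180 + 12616 = 43796.
#{M_18 = 5} = 62360 - 43796 = 18564.
P(M_18 = 5) = 18564/262144 = 4641/65536

Answer: 4641/65536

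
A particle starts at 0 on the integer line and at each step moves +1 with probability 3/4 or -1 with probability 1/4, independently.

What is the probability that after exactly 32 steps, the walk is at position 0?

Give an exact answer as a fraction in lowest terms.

Answer: 12937269923450595/9223372036854775808

Derivation:
To be at 0 after 32 steps: need exactly 16 steps of +1 and 16 of -1.
Number of such sequences: C(32,16) = 601080390
Each has probability (3/4)^16 · (1/4)^16 = 43046721/18446744073709551616
P = 601080390 · 43046721/18446744073709551616 = 12937269923450595/9223372036854775808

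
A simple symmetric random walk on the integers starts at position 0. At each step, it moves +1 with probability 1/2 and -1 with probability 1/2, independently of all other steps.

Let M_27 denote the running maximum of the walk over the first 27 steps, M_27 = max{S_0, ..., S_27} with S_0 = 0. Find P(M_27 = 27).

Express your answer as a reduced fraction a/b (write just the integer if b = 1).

Let M_27 = max(S_0,...,S_27). Use the reflection principle: for j ≥ 1, #{paths with M_27 ≥ j} = #{S_27 ≥ j} + #{S_27 ≥ j+1}.
By reflection, #{M_27 ≥ 27} = #{S_27 ≥ 27} + #{S_27 ≥ 28} = 1 + 0 = 1.
#{M_27 ≥ 28} = #{S_27 ≥ 28} + #{S_27 ≥ 29} = 0 + 0 = 0.
#{M_27 = 27} = 1 - 0 = 1.
P(M_27 = 27) = 1/134217728 = 1/134217728

Answer: 1/134217728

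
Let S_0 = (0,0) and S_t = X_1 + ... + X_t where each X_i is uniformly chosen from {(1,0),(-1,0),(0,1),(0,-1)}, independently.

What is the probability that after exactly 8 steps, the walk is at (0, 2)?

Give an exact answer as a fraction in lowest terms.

Let h be the number of horizontal steps (so 8-h are vertical). To end at (0,2) need (h+0)/2 right-steps and ((8-h)+2)/2 up-steps.
Sum over h with 0 ≤ h ≤ 6, h ≡ 0 (mod 2), 8-h ≡ 0 (mod 2):
h=0: C(8,0)·C(0,0)·C(8,5) = 1·1·56 = 56
h=2: C(8,2)·C(2,1)·C(6,4) = 28·2·15 = 840
h=4: C(8,4)·C(4,2)·C(4,3) = 70·6·4 = 1680
h=6: C(8,6)·C(6,3)·C(2,2) = 28·20·1 = 560
Total favorable: 3136
Total paths: 4^8 = 65536
P = 3136/65536 = 49/1024

Answer: 49/1024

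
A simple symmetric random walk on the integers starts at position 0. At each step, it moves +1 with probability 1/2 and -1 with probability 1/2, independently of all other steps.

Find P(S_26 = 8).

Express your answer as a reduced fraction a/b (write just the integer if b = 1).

Answer: 1562275/33554432

Derivation:
To reach position 8 after 26 steps: need 17 steps of +1 and 9 of -1.
Favorable paths: C(26,17) = 3124550
Total paths: 2^26 = 67108864
P = 3124550/67108864 = 1562275/33554432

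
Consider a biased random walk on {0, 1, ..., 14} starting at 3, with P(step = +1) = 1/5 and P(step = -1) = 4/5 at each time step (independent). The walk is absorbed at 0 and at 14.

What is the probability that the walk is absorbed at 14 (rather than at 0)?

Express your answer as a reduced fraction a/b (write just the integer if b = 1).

Biased walk: p = 1/5, q = 4/5, r = q/p = 4
Gambler's ruin: P(hit 14 before 0 | start at 3) = (1 - r^a)/(1 - r^N)
r^3 = 64; r^14 = 268435456
P = (1 - 64) / (1 - 268435456) = -63 / -268435455 = 21/89478485

Answer: 21/89478485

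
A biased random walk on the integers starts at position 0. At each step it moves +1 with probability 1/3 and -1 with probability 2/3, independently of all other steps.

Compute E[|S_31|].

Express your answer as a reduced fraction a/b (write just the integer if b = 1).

S_31 takes values m ≡ 1 (mod 2) with |m| ≤ 31; P(S_31=m) = C(31,(31+m)/2) · (1/3)^((31+m)/2) · (2/3)^((31-m)/2).
Distribution: P(S=-31)=2147483648/617673396283947, P(S=-29)=33285996544/617673396283947, P(S=-27)=83214991360/205891132094649, P(S=-25)=1206617374720/617673396283947, P(S=-23)=4223160811520/617673396283947, P(S=-21)=422316081152/22876792454961, P(S=-19)=2745054527488/68630377364883, P(S=-17)=4901883084800/68630377364883, P(S=-15)=2450941542400/22876792454961, P(S=-13)=28185827737600/205891132094649, P(S=-11)=31004410511360/205891132094649, P(S=-9)=9865039708160/68630377364883, P(S=-7)=24662599270400/205891132094649, P(S=-5)=18022668697600/205891132094649, P(S=-3)=1287333478400/22876792454961, P(S=-1)=2188466913280/68630377364883, P(S=1)=1094233456640/68630377364883, P(S=3)=160916684800/22876792454961, P(S=5)=563208396800/205891132094649, P(S=7)=192676556800/205891132094649, P(S=9)=19267655680/68630377364883, P(S=11)=15138872320/205891132094649, P(S=13)=3440652800/205891132094649, P(S=15)=74796800/22876792454961, P(S=17)=37398400/68630377364883, P(S=19)=5235776/68630377364883, P(S=21)=201376/22876792454961, P(S=23)=503440/617673396283947, P(S=25)=35960/617673396283947, P(S=27)=620/205891132094649, P(S=29)=62/617673396283947, P(S=31)=1/617673396283947
E[|S_31|] = Σ_m |m|·P(S_31=m) = 26575479166531/2541865828329

Answer: 26575479166531/2541865828329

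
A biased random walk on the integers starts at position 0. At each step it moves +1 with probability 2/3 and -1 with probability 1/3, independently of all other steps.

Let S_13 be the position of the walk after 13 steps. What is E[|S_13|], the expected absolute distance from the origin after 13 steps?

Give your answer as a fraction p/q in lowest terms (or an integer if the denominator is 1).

S_13 takes values m ≡ 1 (mod 2) with |m| ≤ 13; P(S_13=m) = C(13,(13+m)/2) · (2/3)^((13+m)/2) · (1/3)^((13-m)/2).
Distribution: P(S=-13)=1/1594323, P(S=-11)=26/1594323, P(S=-9)=104/531441, P(S=-7)=2288/1594323, P(S=-5)=11440/1594323, P(S=-3)=4576/177147, P(S=-1)=36608/531441, P(S=1)=73216/531441, P(S=3)=36608/177147, P(S=5)=366080/1594323, P(S=7)=292864/1594323, P(S=9)=53248/531441, P(S=11)=53248/1594323, P(S=13)=8192/1594323
E[|S_13|] = Σ_m |m|·P(S_13=m) = 836459/177147

Answer: 836459/177147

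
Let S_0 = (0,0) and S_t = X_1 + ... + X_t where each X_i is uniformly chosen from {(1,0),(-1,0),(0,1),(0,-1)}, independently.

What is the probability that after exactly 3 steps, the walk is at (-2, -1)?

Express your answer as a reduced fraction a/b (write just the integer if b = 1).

Answer: 3/64

Derivation:
Let h be the number of horizontal steps (so 3-h are vertical). To end at (-2,-1) need (h-2)/2 right-steps and ((3-h)-1)/2 up-steps.
Sum over h with 2 ≤ h ≤ 2, h ≡ 0 (mod 2), 3-h ≡ 1 (mod 2):
h=2: C(3,2)·C(2,0)·C(1,0) = 3·1·1 = 3
Total favorable: 3
Total paths: 4^3 = 64
P = 3/64 = 3/64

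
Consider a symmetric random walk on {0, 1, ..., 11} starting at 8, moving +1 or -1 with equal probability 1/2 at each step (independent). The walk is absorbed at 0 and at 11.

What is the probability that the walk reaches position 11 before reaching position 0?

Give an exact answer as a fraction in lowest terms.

Answer: 8/11

Derivation:
Symmetric walk (p = 1/2): the harmonic-function argument gives P(hit 11 before 0 | start at 8) = a/N.
P = 8/11 = 8/11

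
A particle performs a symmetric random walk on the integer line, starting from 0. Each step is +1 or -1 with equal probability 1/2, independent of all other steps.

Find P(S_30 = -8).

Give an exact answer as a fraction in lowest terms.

To reach position -8 after 30 steps: need 11 steps of +1 and 19 of -1.
Favorable paths: C(30,11) = 54627300
Total paths: 2^30 = 1073741824
P = 54627300/1073741824 = 13656825/268435456

Answer: 13656825/268435456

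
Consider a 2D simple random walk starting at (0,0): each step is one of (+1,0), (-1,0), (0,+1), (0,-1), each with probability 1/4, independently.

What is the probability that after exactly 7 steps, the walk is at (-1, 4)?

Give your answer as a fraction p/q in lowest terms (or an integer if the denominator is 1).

Let h be the number of horizontal steps (so 7-h are vertical). To end at (-1,4) need (h-1)/2 right-steps and ((7-h)+4)/2 up-steps.
Sum over h with 1 ≤ h ≤ 3, h ≡ 1 (mod 2), 7-h ≡ 0 (mod 2):
h=1: C(7,1)·C(1,0)·C(6,5) = 7·1·6 = 42
h=3: C(7,3)·C(3,1)·C(4,4) = 35·3·1 = 105
Total favorable: 147
Total paths: 4^7 = 16384
P = 147/16384 = 147/16384

Answer: 147/16384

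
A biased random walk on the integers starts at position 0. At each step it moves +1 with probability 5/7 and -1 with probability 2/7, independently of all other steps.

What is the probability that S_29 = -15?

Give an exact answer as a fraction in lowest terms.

Answer: 511436390400000000/3219905755813179726837607

Derivation:
To reach position -15 after 29 steps: need 7 steps of +1 and 22 steps of -1.
Number of such sequences: C(29,7) = 1560780
Each has probability (5/7)^7 · (2/7)^22 = 327680000000/3219905755813179726837607
P = 1560780 · 327680000000/3219905755813179726837607 = 511436390400000000/3219905755813179726837607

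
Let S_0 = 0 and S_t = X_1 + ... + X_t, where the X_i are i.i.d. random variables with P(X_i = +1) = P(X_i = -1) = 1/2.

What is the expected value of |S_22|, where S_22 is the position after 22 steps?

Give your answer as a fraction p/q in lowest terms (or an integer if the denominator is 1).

S_22 takes values m ≡ 0 (mod 2) with |m| ≤ 22; P(S_22=m) = C(22,(22+m)/2)/2^22.
Total paths: 2^22 = 4194304
Distribution: P(S=-22)=1/4194304, P(S=-20)=22/4194304, P(S=-18)=231/4194304, P(S=-16)=1540/4194304, P(S=-14)=7315/4194304, P(S=-12)=26334/4194304, P(S=-10)=74613/4194304, P(S=-8)=170544/4194304, P(S=-6)=319770/4194304, P(S=-4)=497420/4194304, P(S=-2)=646646/4194304, P(S=0)=705432/4194304, P(S=2)=646646/4194304, P(S=4)=497420/4194304, P(S=6)=319770/4194304, P(S=8)=170544/4194304, P(S=10)=74613/4194304, P(S=12)=26334/4194304, P(S=14)=7315/4194304, P(S=16)=1540/4194304, P(S=18)=231/4194304, P(S=20)=22/4194304, P(S=22)=1/4194304
E[|S_22|] = Σ_m |m|·P(S_22=m) = 15519504/4194304 = 969969/262144

Answer: 969969/262144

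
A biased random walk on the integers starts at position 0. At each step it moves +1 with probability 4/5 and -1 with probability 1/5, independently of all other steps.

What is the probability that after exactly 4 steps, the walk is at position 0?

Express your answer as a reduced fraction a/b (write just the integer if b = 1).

Answer: 96/625

Derivation:
To be at 0 after 4 steps: need exactly 2 steps of +1 and 2 of -1.
Number of such sequences: C(4,2) = 6
Each has probability (4/5)^2 · (1/5)^2 = 16/625
P = 6 · 16/625 = 96/625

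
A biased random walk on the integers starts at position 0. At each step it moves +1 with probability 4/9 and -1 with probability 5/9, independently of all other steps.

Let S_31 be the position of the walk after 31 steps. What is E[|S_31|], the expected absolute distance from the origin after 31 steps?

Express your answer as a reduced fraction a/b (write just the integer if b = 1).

Answer: 24891087549088424603705361599/4710128697246244834921603689

Derivation:
S_31 takes values m ≡ 1 (mod 2) with |m| ≤ 31; P(S_31=m) = C(31,(31+m)/2) · (4/9)^((31+m)/2) · (5/9)^((31-m)/2).
Distribution: P(S=-31)=4656612873077392578125/381520424476945831628649898809, P(S=-29)=115483999252319335937500/381520424476945831628649898809, P(S=-27)=461935997009277343750000/127173474825648610542883299603, P(S=-25)=10716915130615234375000000/381520424476945831628649898809, P(S=-23)=60014724731445312500000000/381520424476945831628649898809, P(S=-21)=9602355957031250000000000/14130386091738734504764811067, P(S=-19)=99864501953125000000000000/42391158275216203514294433201, P(S=-17)=285327148437500000000000000/42391158275216203514294433201, P(S=-15)=228261718750000000000000000/14130386091738734504764811067, P(S=-13)=4200015625000000000000000000/127173474825648610542883299603, P(S=-11)=7392027500000000000000000000/127173474825648610542883299603, P(S=-9)=3763214000000000000000000000/42391158275216203514294433201, P(S=-7)=15052856000000000000000000000/127173474825648610542883299603, P(S=-5)=17600262400000000000000000000/127173474825648610542883299603, P(S=-3)=2011458560000000000000000000/14130386091738734504764811067, P(S=-1)=5471167283200000000000000000/42391158275216203514294433201, P(S=1)=4376933826560000000000000000/42391158275216203514294433201, P(S=3)=1029866782720000000000000000/14130386091738734504764811067, P(S=5)=5767253983232000000000000000/127173474825648610542883299603, P(S=7)=3156812706611200000000000000/127173474825648610542883299603, P(S=9)=505090033057792000000000000/42391158275216203514294433201, P(S=11)=634970327272652800000000000/127173474825648610542883299603, P(S=13)=230898300826419200000000000/127173474825648610542883299603, P(S=15)=8031245246136320000000000/14130386091738734504764811067, P(S=17)=6424996196909056000000000/42391158275216203514294433201, P(S=19)=1439199148107628544000000/42391158275216203514294433201, P(S=21)=88566101422007910400000/14130386091738734504764811067, P(S=23)=354264405688031641600000/381520424476945831628649898809, P(S=25)=40487360650060759040000/381520424476945831628649898809, P(S=27)=1116892707587883008000/127173474825648610542883299603, P(S=29)=178702833214061281280/381520424476945831628649898809, P(S=31)=4611686018427387904/381520424476945831628649898809
E[|S_31|] = Σ_m |m|·P(S_31=m) = 24891087549088424603705361599/4710128697246244834921603689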